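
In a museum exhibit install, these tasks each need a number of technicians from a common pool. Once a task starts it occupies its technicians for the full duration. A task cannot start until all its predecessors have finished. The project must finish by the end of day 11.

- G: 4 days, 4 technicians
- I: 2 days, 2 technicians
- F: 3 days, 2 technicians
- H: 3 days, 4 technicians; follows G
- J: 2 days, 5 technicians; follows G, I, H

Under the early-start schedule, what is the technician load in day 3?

At early start, day 3 has: G, F.
Demand: 4 + 2 = 6.

6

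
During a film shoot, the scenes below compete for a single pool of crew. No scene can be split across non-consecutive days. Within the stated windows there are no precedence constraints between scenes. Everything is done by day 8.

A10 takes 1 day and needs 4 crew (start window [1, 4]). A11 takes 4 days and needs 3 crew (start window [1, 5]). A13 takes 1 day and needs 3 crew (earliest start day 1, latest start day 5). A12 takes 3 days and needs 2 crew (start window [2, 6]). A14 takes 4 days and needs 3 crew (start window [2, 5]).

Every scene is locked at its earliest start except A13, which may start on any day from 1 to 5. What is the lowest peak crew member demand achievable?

8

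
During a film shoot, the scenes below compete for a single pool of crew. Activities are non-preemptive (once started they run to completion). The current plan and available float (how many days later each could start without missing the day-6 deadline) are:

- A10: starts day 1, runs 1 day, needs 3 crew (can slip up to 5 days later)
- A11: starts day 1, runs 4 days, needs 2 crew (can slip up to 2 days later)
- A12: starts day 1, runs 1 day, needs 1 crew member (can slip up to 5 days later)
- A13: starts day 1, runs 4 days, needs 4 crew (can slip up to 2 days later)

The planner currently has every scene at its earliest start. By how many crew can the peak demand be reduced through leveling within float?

4

Early-start peak: d1:10  d2:6  d3:6  d4:6  d5:0  d6:0 ⇒ 10.
Leveled (A10@1, A11@1, A12@1, A13@2): d1:6  d2:6  d3:6  d4:6  d5:4  d6:0 ⇒ 6.
Reduction 10 − 6 = 4.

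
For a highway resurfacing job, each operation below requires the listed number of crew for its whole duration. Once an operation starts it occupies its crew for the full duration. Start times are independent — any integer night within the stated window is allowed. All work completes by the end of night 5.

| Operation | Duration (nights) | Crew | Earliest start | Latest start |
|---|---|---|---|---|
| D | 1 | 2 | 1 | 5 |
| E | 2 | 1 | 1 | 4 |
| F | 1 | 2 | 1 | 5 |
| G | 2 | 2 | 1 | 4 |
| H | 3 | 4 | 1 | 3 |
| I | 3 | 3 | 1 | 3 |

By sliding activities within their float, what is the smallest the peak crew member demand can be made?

7

Early-start (D@1, E@1, F@1, G@1, H@1, I@1) gives peak 14: n1:14  n2:10  n3:7  n4:0  n5:0.
Shift H→2, I→3.
Schedule D@1, E@1, F@1, G@1, H@2, I@3: n1:7  n2:7  n3:7  n4:7  n5:3 — peak 7.
Total crew member-nights = 31 over 5 nights ⇒ peak ≥ ⌈31/5⌉ = 7, so 7 is optimal.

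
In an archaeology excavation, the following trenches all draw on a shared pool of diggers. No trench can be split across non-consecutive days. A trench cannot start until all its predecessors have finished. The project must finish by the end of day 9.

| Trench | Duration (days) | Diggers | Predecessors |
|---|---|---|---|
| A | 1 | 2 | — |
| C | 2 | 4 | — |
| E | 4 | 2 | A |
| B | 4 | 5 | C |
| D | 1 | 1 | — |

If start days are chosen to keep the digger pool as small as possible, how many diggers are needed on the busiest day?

Early-start (A@1, C@1, E@2, B@3, D@1) gives peak 7: d1:7  d2:6  d3:7  d4:7  d5:7  d6:5  d7:0  d8:0  d9:0.
Shift B→6, D→3.
Schedule A@1, C@1, E@2, B@6, D@3: d1:6  d2:6  d3:3  d4:2  d5:2  d6:5  d7:5  d8:5  d9:5 — peak 6.

6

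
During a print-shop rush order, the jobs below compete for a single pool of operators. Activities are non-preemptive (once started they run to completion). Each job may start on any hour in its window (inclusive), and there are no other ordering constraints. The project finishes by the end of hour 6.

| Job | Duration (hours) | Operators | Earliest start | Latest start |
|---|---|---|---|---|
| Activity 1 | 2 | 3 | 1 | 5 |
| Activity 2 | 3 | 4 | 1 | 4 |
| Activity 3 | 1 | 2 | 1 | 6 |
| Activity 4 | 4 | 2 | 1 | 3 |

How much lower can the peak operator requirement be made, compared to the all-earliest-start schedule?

5

Early-start peak: h1:11  h2:9  h3:6  h4:2  h5:0  h6:0 ⇒ 11.
Leveled (Activity 1@1, Activity 2@3, Activity 3@1, Activity 4@2): h1:5  h2:5  h3:6  h4:6  h5:6  h6:0 ⇒ 6.
Reduction 11 − 6 = 5.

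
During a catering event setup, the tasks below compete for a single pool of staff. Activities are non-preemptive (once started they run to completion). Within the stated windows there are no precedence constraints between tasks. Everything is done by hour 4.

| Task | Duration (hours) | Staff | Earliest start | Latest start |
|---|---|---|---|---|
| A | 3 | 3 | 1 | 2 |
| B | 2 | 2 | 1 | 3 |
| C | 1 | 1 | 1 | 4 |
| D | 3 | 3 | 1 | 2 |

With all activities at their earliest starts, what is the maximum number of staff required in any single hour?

9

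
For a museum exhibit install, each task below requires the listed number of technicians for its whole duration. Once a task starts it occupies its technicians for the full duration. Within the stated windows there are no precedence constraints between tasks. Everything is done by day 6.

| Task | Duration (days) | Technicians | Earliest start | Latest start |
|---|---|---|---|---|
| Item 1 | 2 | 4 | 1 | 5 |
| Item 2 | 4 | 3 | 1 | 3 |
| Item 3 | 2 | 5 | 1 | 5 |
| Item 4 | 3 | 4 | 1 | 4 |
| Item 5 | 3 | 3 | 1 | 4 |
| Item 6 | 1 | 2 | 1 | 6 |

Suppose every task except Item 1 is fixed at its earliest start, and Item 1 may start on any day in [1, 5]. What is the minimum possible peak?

17

Item 1@1: d1:21  d2:19  d3:10  d4:3  d5:0  d6:0 → peak 21
Item 1@2: d1:17  d2:19  d3:14  d4:3  d5:0  d6:0 → peak 19
Item 1@3: d1:17  d2:15  d3:14  d4:7  d5:0  d6:0 → peak 17
Item 1@4: d1:17  d2:15  d3:10  d4:7  d5:4  d6:0 → peak 17
Item 1@5: d1:17  d2:15  d3:10  d4:3  d5:4  d6:4 → peak 17
Best is Item 1@3, peak 17.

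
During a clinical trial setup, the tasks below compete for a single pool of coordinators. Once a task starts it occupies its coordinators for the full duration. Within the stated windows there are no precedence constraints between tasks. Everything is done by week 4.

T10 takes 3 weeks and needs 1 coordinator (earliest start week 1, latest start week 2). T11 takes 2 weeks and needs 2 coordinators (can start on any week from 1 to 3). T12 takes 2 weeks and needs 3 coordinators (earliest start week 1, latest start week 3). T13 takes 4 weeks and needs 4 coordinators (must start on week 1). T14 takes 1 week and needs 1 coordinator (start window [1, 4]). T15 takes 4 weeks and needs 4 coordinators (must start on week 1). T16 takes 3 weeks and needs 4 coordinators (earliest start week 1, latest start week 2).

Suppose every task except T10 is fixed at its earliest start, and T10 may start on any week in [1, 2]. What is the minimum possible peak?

18

T10@1: w1:19  w2:18  w3:13  w4:8 → peak 19
T10@2: w1:18  w2:18  w3:13  w4:9 → peak 18
Best is T10@2, peak 18.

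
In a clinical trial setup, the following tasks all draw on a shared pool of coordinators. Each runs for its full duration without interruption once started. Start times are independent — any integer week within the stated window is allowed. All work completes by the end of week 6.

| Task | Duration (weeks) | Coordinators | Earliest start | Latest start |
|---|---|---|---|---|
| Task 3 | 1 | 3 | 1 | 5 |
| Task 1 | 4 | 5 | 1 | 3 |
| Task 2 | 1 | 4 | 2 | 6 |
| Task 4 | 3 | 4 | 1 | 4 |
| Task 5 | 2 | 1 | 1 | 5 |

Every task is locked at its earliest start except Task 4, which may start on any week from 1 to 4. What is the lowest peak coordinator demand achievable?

10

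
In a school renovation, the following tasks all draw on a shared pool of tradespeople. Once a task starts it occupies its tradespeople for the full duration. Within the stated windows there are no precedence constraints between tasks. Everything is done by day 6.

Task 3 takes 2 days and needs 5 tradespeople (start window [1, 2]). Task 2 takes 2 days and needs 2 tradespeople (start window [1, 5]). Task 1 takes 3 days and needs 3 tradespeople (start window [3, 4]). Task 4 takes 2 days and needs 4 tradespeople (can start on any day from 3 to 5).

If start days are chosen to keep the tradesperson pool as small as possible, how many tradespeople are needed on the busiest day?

7

Schedule Task 3@1, Task 2@1, Task 1@3, Task 4@3: d1:7  d2:7  d3:7  d4:7  d5:3  d6:0 — peak 7.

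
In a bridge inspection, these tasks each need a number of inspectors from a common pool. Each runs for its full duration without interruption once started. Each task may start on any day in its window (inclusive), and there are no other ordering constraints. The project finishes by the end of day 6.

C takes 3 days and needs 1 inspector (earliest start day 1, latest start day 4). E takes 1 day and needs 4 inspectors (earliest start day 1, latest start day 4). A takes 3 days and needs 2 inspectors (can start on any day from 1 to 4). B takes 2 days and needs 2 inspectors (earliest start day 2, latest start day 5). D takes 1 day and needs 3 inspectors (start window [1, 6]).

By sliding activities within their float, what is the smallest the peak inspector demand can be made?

Early-start (C@1, E@1, A@1, B@2, D@1) gives peak 10: d1:10  d2:5  d3:5  d4:0  d5:0  d6:0.
Shift C→2, A→3, B→5, D→2.
Schedule C@2, E@1, A@3, B@5, D@2: d1:4  d2:4  d3:3  d4:3  d5:4  d6:2 — peak 4.
Total inspector-days = 20 over 6 days ⇒ peak ≥ ⌈20/6⌉ = 4, so 4 is optimal.

4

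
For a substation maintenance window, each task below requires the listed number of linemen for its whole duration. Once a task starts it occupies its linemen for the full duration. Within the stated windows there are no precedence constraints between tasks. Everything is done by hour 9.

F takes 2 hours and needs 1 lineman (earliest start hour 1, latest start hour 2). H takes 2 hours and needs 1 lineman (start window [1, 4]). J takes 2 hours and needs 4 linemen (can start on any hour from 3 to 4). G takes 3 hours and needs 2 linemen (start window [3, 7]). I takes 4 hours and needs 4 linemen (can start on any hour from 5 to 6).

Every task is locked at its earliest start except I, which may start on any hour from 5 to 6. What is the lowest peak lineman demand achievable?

6

I@5: h1:2  h2:2  h3:6  h4:6  h5:6  h6:4  h7:4  h8:4  h9:0 → peak 6
I@6: h1:2  h2:2  h3:6  h4:6  h5:2  h6:4  h7:4  h8:4  h9:4 → peak 6
Best is I@5, peak 6.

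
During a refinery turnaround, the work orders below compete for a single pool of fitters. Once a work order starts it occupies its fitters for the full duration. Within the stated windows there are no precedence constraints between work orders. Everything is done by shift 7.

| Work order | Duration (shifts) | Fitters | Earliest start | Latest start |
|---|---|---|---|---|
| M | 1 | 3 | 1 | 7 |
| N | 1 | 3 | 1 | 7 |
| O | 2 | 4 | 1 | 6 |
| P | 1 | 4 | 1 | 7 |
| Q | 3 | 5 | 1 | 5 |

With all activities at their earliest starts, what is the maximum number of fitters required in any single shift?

19

Early-start schedule: M@1, N@1, O@1, P@1, Q@1.
Load per shift: shift 1: 19, shift 2: 9, shift 3: 5, shift 4: 0, shift 5: 0, shift 6: 0, shift 7: 0.
Peak is 19.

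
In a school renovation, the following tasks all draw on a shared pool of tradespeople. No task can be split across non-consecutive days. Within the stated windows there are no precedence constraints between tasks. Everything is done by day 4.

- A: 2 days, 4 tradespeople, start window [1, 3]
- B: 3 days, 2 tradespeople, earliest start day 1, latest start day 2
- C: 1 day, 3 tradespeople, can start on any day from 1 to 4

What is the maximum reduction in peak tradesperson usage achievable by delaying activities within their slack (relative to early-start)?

Early-start peak: d1:9  d2:6  d3:2  d4:0 ⇒ 9.
Leveled (A@1, B@1, C@3): d1:6  d2:6  d3:5  d4:0 ⇒ 6.
Reduction 9 − 6 = 3.

3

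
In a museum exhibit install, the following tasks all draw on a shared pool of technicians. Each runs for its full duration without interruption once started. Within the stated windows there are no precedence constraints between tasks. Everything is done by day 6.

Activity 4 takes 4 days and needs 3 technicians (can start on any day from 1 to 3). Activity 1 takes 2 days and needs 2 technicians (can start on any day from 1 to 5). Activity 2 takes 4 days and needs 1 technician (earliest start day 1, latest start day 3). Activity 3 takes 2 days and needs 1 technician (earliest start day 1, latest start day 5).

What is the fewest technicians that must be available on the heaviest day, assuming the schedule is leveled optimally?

4

Early-start (Activity 4@1, Activity 1@1, Activity 2@1, Activity 3@1) gives peak 7: d1:7  d2:7  d3:4  d4:4  d5:0  d6:0.
Shift Activity 1→5, Activity 3→5.
Schedule Activity 4@1, Activity 1@5, Activity 2@1, Activity 3@5: d1:4  d2:4  d3:4  d4:4  d5:3  d6:3 — peak 4.
Total technician-days = 22 over 6 days ⇒ peak ≥ ⌈22/6⌉ = 4, so 4 is optimal.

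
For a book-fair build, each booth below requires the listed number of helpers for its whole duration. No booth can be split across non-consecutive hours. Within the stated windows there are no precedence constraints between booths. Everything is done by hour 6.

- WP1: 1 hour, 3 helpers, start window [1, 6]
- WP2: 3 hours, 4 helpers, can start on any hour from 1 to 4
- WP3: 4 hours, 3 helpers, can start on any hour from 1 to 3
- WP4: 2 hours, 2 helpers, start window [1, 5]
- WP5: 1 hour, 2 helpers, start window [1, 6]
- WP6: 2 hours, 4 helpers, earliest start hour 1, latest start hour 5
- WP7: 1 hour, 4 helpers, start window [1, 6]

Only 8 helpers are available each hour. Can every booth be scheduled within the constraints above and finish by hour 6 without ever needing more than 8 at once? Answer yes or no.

Schedule WP1@1, WP2@3, WP3@1, WP4@1, WP5@2, WP6@5, WP7@6: h1:8  h2:7  h3:7  h4:7  h5:8  h6:8 — peak 8 ≤ 8.

yes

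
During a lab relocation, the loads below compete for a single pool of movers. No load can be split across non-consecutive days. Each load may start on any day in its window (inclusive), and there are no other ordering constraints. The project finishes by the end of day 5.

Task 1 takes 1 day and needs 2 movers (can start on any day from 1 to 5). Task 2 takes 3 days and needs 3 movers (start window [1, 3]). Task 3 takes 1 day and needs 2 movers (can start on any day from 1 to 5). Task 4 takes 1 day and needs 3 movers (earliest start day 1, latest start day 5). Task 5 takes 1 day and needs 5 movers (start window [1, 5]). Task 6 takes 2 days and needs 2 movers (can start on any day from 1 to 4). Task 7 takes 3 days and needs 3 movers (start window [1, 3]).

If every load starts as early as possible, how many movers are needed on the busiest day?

20

Early-start schedule: Task 1@1, Task 2@1, Task 3@1, Task 4@1, Task 5@1, Task 6@1, Task 7@1.
Load per day: day 1: 20, day 2: 8, day 3: 6, day 4: 0, day 5: 0.
Peak is 20.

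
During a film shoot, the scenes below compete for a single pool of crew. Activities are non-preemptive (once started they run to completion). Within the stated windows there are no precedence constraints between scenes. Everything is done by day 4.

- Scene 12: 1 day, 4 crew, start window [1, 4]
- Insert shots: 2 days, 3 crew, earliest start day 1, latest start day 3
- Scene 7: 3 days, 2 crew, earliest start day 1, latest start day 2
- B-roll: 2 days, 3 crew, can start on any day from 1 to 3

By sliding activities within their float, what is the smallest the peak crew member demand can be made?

Early-start (Scene 12@1, Insert shots@1, Scene 7@1, B-roll@1) gives peak 12: d1:12  d2:8  d3:2  d4:0.
Shift Scene 7→2, B-roll→3.
Schedule Scene 12@1, Insert shots@1, Scene 7@2, B-roll@3: d1:7  d2:5  d3:5  d4:5 — peak 7.

7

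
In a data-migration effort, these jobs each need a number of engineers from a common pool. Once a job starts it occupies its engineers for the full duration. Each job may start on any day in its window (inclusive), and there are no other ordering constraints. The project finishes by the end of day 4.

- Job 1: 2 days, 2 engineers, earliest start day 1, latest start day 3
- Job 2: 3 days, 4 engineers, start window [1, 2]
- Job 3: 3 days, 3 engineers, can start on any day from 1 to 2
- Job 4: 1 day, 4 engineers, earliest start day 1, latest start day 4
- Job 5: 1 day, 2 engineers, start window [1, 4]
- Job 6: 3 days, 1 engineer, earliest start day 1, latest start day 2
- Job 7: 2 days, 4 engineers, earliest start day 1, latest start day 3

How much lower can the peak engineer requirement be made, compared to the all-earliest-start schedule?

8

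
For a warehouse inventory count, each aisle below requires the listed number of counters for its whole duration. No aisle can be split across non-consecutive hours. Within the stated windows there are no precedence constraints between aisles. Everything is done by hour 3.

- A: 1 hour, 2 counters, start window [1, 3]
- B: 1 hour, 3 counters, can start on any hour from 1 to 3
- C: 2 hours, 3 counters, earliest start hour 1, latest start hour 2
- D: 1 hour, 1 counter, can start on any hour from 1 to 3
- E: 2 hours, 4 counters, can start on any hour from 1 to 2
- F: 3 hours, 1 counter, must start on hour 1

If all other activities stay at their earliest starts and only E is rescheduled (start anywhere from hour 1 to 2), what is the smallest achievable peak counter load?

10

E@1: h1:14  h2:8  h3:1 → peak 14
E@2: h1:10  h2:8  h3:5 → peak 10
Best is E@2, peak 10.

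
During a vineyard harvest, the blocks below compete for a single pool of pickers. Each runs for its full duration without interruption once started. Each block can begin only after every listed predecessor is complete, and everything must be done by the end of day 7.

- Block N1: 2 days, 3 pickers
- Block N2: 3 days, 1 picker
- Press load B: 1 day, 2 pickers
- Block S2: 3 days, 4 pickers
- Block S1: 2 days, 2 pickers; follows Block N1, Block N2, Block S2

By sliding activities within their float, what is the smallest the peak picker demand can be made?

Early-start (Block N1@1, Block N2@1, Press load B@1, Block S2@1, Block S1@4) gives peak 10: d1:10  d2:8  d3:5  d4:2  d5:2  d6:0  d7:0.
Shift Press load B→6, Block S2→3, Block S1→6.
Schedule Block N1@1, Block N2@1, Press load B@6, Block S2@3, Block S1@6: d1:4  d2:4  d3:5  d4:4  d5:4  d6:4  d7:2 — peak 5.

5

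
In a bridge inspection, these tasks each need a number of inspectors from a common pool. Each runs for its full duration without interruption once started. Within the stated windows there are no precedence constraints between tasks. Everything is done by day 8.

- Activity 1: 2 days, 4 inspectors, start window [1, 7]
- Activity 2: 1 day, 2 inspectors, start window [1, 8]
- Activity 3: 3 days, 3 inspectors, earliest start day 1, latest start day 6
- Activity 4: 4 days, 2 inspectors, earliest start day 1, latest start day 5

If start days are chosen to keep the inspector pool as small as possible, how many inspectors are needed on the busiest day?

5

Early-start (Activity 1@1, Activity 2@1, Activity 3@1, Activity 4@1) gives peak 11: d1:11  d2:9  d3:5  d4:2  d5:0  d6:0  d7:0  d8:0.
Shift Activity 2→3, Activity 3→3, Activity 4→4.
Schedule Activity 1@1, Activity 2@3, Activity 3@3, Activity 4@4: d1:4  d2:4  d3:5  d4:5  d5:5  d6:2  d7:2  d8:0 — peak 5.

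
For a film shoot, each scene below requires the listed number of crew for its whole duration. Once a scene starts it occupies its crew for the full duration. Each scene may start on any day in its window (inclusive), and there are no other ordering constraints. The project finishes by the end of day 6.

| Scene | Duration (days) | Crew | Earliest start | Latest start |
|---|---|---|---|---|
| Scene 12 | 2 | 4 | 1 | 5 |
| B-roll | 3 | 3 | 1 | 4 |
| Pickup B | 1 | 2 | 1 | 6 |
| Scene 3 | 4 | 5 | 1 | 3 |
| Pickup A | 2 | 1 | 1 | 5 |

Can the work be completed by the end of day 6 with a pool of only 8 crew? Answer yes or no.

yes

Schedule Scene 12@1, B-roll@1, Pickup B@4, Scene 3@3, Pickup A@1: d1:8  d2:8  d3:8  d4:7  d5:5  d6:5 — peak 8 ≤ 8.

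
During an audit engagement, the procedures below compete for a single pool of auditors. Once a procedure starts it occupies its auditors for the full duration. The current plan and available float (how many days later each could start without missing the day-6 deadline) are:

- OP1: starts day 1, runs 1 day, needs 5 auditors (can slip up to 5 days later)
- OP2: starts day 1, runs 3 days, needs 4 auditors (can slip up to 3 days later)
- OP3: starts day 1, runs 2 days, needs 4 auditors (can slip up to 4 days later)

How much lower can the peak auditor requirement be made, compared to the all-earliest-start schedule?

Early-start peak: d1:13  d2:8  d3:4  d4:0  d5:0  d6:0 ⇒ 13.
Leveled (OP1@1, OP2@2, OP3@5): d1:5  d2:4  d3:4  d4:4  d5:4  d6:4 ⇒ 5.
Reduction 13 − 5 = 8.

8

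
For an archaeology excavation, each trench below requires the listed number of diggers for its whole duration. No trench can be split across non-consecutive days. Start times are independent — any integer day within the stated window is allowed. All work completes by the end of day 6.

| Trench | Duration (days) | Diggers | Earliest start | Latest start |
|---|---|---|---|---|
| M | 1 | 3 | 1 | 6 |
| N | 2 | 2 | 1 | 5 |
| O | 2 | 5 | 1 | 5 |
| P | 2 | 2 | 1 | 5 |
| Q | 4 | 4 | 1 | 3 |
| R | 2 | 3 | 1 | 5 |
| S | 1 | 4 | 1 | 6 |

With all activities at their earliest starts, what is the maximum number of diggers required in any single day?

Early-start schedule: M@1, N@1, O@1, P@1, Q@1, R@1, S@1.
Load per day: day 1: 23, day 2: 16, day 3: 4, day 4: 4, day 5: 0, day 6: 0.
Peak is 23.

23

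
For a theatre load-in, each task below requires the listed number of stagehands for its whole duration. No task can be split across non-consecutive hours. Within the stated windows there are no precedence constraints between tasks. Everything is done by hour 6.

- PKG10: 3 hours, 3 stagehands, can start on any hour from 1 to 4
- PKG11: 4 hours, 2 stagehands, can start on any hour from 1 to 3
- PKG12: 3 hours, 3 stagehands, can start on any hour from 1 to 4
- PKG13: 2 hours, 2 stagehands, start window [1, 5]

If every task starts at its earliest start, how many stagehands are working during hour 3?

At early start, hour 3 has: PKG10, PKG11, PKG12.
Demand: 3 + 2 + 3 = 8.

8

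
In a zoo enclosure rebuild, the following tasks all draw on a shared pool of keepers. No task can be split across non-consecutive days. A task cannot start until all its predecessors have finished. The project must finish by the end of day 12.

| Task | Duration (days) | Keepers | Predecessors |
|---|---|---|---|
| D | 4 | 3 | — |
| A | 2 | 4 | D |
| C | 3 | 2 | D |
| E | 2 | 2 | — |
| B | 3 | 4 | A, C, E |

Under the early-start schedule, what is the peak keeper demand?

6

Early-start schedule: D@1, A@5, C@5, E@1, B@8.
Load per day: day 1: 5, day 2: 5, day 3: 3, day 4: 3, day 5: 6, day 6: 6, day 7: 2, day 8: 4, day 9: 4, day 10: 4, day 11: 0, day 12: 0.
Peak is 6.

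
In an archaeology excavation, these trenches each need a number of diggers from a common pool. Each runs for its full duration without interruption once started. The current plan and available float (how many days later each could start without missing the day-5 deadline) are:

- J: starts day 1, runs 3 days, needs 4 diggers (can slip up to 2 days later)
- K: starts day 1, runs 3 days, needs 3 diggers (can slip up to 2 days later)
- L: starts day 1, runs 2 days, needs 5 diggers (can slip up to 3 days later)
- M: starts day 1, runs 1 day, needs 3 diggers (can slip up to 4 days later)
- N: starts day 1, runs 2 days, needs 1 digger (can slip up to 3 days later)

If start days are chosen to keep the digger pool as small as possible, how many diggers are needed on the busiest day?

8

Early-start (J@1, K@1, L@1, M@1, N@1) gives peak 16: d1:16  d2:13  d3:7  d4:0  d5:0.
Shift L→4, M→4.
Schedule J@1, K@1, L@4, M@4, N@1: d1:8  d2:8  d3:7  d4:8  d5:5 — peak 8.
Total digger-days = 36 over 5 days ⇒ peak ≥ ⌈36/5⌉ = 8, so 8 is optimal.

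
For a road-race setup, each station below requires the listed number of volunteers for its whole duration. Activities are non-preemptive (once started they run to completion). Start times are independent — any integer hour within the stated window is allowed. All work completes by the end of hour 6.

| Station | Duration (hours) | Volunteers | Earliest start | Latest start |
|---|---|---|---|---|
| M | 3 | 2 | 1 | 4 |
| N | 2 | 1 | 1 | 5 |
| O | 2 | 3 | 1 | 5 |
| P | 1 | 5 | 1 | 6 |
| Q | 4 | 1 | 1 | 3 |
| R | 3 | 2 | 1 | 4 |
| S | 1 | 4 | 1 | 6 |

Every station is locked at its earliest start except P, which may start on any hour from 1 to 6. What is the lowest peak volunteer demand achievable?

P@1: h1:18  h2:9  h3:5  h4:1  h5:0  h6:0 → peak 18
P@2: h1:13  h2:14  h3:5  h4:1  h5:0  h6:0 → peak 14
P@3: h1:13  h2:9  h3:10  h4:1  h5:0  h6:0 → peak 13
P@4: h1:13  h2:9  h3:5  h4:6  h5:0  h6:0 → peak 13
P@5: h1:13  h2:9  h3:5  h4:1  h5:5  h6:0 → peak 13
P@6: h1:13  h2:9  h3:5  h4:1  h5:0  h6:5 → peak 13
Best is P@3, peak 13.

13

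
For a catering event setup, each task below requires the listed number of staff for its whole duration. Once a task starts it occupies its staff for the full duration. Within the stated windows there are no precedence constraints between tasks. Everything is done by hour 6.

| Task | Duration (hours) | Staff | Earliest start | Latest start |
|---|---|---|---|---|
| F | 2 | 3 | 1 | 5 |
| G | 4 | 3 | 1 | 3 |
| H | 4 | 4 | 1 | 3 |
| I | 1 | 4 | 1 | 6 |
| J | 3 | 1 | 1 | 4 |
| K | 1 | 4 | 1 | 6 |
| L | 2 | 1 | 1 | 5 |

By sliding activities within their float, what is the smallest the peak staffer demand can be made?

8

Early-start (F@1, G@1, H@1, I@1, J@1, K@1, L@1) gives peak 20: h1:20  h2:12  h3:8  h4:7  h5:0  h6:0.
Shift H→3, I→5, K→6.
Schedule F@1, G@1, H@3, I@5, J@1, K@6, L@1: h1:8  h2:8  h3:8  h4:7  h5:8  h6:8 — peak 8.
Total staffer-hours = 47 over 6 hours ⇒ peak ≥ ⌈47/6⌉ = 8, so 8 is optimal.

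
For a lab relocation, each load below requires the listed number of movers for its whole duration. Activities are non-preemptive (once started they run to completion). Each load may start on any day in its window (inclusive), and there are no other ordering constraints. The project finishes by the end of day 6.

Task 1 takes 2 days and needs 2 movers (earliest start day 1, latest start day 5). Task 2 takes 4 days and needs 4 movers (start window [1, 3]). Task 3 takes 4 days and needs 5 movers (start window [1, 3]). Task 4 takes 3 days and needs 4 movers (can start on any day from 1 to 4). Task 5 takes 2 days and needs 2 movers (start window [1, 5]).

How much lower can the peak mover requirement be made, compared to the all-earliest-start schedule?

Early-start peak: d1:17  d2:17  d3:13  d4:9  d5:0  d6:0 ⇒ 17.
Leveled (Task 1@1, Task 2@1, Task 3@1, Task 4@3, Task 5@1): d1:13  d2:13  d3:13  d4:13  d5:4  d6:0 ⇒ 13.
Reduction 17 − 13 = 4.

4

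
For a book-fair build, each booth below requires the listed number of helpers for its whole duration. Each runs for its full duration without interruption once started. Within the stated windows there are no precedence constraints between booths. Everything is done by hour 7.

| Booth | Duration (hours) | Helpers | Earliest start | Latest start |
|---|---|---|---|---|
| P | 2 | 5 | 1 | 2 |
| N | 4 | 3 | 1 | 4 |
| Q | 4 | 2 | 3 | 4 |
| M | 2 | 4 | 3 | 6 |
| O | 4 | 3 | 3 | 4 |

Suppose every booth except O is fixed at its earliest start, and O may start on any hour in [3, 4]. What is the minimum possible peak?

12

O@3: h1:8  h2:8  h3:12  h4:12  h5:5  h6:5  h7:0 → peak 12
O@4: h1:8  h2:8  h3:9  h4:12  h5:5  h6:5  h7:3 → peak 12
Best is O@3, peak 12.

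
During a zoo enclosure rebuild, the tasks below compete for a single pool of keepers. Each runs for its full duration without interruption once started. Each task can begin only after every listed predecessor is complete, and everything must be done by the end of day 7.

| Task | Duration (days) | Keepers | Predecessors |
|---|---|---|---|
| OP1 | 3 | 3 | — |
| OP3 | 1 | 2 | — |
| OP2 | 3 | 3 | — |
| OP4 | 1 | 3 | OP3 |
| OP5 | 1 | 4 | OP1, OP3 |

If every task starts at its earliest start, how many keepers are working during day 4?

At early start, day 4 has: OP5.
Demand: 4 = 4.

4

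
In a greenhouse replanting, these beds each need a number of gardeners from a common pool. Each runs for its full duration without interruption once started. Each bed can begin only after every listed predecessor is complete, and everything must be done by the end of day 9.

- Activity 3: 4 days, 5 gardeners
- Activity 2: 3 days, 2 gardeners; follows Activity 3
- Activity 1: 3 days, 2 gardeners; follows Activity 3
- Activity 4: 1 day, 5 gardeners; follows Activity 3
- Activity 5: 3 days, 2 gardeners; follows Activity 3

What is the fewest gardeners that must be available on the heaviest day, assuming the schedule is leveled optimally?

Early-start (Activity 3@1, Activity 2@5, Activity 1@5, Activity 4@5, Activity 5@5) gives peak 11: d1:5  d2:5  d3:5  d4:5  d5:11  d6:6  d7:6  d8:0  d9:0.
Shift Activity 4→8.
Schedule Activity 3@1, Activity 2@5, Activity 1@5, Activity 4@8, Activity 5@5: d1:5  d2:5  d3:5  d4:5  d5:6  d6:6  d7:6  d8:5  d9:0 — peak 6.

6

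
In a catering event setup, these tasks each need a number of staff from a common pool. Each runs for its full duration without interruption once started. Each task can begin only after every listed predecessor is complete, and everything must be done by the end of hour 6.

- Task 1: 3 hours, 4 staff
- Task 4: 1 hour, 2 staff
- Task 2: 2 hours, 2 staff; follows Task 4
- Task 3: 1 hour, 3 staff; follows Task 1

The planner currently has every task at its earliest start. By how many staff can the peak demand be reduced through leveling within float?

Early-start peak: h1:6  h2:6  h3:6  h4:3  h5:0  h6:0 ⇒ 6.
Leveled (Task 1@1, Task 4@4, Task 2@5, Task 3@4): h1:4  h2:4  h3:4  h4:5  h5:2  h6:2 ⇒ 5.
Reduction 6 − 5 = 1.

1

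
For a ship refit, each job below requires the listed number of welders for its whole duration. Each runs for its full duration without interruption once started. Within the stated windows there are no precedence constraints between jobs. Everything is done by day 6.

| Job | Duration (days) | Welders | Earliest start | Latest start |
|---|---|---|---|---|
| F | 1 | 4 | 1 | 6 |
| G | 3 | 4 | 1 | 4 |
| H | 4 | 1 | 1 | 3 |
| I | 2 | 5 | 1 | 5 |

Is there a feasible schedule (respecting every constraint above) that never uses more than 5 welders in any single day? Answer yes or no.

yes

Schedule F@1, G@2, H@1, I@5: d1:5  d2:5  d3:5  d4:5  d5:5  d6:5 — peak 5 ≤ 5.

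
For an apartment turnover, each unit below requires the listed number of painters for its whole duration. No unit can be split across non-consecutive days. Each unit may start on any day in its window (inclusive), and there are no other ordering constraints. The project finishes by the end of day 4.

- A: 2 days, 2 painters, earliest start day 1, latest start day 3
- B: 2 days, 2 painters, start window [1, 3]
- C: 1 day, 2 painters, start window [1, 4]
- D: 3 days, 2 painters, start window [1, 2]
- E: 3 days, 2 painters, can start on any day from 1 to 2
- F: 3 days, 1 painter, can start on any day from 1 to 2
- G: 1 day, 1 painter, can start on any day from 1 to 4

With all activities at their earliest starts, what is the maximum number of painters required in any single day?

12

Early-start schedule: A@1, B@1, C@1, D@1, E@1, F@1, G@1.
Load per day: day 1: 12, day 2: 9, day 3: 5, day 4: 0.
Peak is 12.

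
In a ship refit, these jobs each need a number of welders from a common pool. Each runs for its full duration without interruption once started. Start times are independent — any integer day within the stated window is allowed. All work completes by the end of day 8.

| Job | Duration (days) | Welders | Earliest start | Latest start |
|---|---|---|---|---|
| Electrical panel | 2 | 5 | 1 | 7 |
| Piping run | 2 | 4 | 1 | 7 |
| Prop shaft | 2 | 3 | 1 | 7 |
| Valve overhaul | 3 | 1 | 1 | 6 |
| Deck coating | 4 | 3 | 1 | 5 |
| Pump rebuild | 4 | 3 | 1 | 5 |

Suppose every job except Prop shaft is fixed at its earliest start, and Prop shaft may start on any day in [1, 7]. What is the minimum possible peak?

16

Prop shaft@1: d1:19  d2:19  d3:7  d4:6  d5:0  d6:0  d7:0  d8:0 → peak 19
Prop shaft@2: d1:16  d2:19  d3:10  d4:6  d5:0  d6:0  d7:0  d8:0 → peak 19
Prop shaft@3: d1:16  d2:16  d3:10  d4:9  d5:0  d6:0  d7:0  d8:0 → peak 16
Prop shaft@4: d1:16  d2:16  d3:7  d4:9  d5:3  d6:0  d7:0  d8:0 → peak 16
Prop shaft@5: d1:16  d2:16  d3:7  d4:6  d5:3  d6:3  d7:0  d8:0 → peak 16
Prop shaft@6: d1:16  d2:16  d3:7  d4:6  d5:0  d6:3  d7:3  d8:0 → peak 16
Prop shaft@7: d1:16  d2:16  d3:7  d4:6  d5:0  d6:0  d7:3  d8:3 → peak 16
Best is Prop shaft@3, peak 16.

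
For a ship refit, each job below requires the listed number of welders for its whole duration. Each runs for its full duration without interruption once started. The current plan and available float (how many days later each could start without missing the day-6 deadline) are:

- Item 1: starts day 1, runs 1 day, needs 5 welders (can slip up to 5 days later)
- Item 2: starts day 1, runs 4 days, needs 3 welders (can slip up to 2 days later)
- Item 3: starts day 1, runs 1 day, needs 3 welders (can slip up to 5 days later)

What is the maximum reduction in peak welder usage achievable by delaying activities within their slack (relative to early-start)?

6

Early-start peak: d1:11  d2:3  d3:3  d4:3  d5:0  d6:0 ⇒ 11.
Leveled (Item 1@1, Item 2@2, Item 3@6): d1:5  d2:3  d3:3  d4:3  d5:3  d6:3 ⇒ 5.
Reduction 11 − 5 = 6.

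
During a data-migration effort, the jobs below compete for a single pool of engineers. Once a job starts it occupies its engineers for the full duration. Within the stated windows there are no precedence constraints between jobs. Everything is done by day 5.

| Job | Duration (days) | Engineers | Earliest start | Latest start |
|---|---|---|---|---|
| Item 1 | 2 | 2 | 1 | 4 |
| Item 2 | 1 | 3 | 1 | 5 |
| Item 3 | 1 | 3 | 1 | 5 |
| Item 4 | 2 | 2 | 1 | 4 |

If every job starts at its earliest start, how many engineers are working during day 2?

At early start, day 2 has: Item 1, Item 4.
Demand: 2 + 2 = 4.

4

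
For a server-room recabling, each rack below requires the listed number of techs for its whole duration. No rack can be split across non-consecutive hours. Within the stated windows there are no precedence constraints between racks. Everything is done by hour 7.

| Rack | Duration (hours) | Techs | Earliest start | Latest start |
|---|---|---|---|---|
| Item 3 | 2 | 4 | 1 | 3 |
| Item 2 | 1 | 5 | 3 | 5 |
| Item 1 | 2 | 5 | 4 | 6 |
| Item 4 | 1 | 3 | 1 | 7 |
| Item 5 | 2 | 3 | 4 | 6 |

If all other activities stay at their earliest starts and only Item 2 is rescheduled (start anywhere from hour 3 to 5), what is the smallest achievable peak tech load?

Item 2@3: h1:7  h2:4  h3:5  h4:8  h5:8  h6:0  h7:0 → peak 8
Item 2@4: h1:7  h2:4  h3:0  h4:13  h5:8  h6:0  h7:0 → peak 13
Item 2@5: h1:7  h2:4  h3:0  h4:8  h5:13  h6:0  h7:0 → peak 13
Best is Item 2@3, peak 8.

8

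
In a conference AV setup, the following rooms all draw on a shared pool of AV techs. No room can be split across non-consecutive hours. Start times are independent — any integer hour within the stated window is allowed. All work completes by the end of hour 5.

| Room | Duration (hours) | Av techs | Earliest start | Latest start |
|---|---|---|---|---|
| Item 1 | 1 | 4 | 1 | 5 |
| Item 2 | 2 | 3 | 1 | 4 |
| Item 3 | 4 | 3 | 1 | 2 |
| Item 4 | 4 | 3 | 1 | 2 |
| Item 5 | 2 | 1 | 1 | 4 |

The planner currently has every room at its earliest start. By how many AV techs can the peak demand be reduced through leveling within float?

Early-start peak: h1:14  h2:10  h3:6  h4:6  h5:0 ⇒ 14.
Leveled (Item 1@1, Item 2@1, Item 3@2, Item 4@2, Item 5@3): h1:7  h2:9  h3:7  h4:7  h5:6 ⇒ 9.
Reduction 14 − 9 = 5.

5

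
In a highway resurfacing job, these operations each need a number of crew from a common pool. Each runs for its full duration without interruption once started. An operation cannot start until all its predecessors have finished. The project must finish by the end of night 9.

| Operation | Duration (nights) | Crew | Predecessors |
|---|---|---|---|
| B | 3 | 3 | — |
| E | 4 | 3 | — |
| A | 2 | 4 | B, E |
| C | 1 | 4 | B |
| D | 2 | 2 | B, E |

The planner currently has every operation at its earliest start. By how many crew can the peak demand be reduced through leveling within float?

1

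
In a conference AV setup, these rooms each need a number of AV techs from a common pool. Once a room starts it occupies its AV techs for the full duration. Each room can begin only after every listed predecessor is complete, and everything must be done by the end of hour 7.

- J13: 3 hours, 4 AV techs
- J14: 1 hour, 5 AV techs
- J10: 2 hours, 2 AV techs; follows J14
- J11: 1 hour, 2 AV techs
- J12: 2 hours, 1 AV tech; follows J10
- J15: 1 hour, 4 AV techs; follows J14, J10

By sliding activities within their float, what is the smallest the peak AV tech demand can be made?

Early-start (J13@1, J14@1, J10@2, J11@1, J12@4, J15@4) gives peak 11: h1:11  h2:6  h3:6  h4:5  h5:1  h6:0  h7:0.
Shift J13→4, J11→2, J15→7.
Schedule J13@4, J14@1, J10@2, J11@2, J12@4, J15@7: h1:5  h2:4  h3:2  h4:5  h5:5  h6:4  h7:4 — peak 5.
Total AV tech-hours = 29 over 7 hours ⇒ peak ≥ ⌈29/7⌉ = 5, so 5 is optimal.

5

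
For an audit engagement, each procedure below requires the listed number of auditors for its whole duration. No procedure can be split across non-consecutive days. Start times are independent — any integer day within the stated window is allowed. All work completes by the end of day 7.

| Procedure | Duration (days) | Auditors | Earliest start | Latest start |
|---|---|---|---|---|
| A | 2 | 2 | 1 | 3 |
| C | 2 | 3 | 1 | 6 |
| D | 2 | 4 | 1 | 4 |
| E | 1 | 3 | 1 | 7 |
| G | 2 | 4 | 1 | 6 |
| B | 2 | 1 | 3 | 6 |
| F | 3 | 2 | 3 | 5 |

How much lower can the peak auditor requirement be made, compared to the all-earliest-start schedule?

Early-start peak: d1:16  d2:13  d3:3  d4:3  d5:2  d6:0  d7:0 ⇒ 16.
Leveled (A@1, C@1, D@3, E@5, G@6, B@3, F@5): d1:5  d2:5  d3:5  d4:5  d5:5  d6:6  d7:6 ⇒ 6.
Reduction 16 − 6 = 10.

10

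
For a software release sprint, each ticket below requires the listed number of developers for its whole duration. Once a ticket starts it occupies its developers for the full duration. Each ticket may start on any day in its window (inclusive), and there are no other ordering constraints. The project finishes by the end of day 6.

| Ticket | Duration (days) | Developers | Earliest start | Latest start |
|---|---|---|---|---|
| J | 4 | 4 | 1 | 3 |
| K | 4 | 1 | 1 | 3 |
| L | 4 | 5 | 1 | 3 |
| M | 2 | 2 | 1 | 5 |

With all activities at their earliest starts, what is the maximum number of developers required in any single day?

12

Early-start schedule: J@1, K@1, L@1, M@1.
Load per day: day 1: 12, day 2: 12, day 3: 10, day 4: 10, day 5: 0, day 6: 0.
Peak is 12.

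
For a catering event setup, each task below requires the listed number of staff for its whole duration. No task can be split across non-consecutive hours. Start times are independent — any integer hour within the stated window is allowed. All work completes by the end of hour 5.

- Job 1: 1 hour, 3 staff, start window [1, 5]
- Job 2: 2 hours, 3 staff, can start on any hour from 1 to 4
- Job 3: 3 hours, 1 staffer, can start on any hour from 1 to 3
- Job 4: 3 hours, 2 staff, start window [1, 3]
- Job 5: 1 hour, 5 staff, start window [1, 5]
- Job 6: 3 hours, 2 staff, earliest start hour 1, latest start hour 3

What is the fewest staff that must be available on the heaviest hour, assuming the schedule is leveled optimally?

7

Early-start (Job 1@1, Job 2@1, Job 3@1, Job 4@1, Job 5@1, Job 6@1) gives peak 16: h1:16  h2:8  h3:5  h4:0  h5:0.
Shift Job 4→2, Job 5→5, Job 6→3.
Schedule Job 1@1, Job 2@1, Job 3@1, Job 4@2, Job 5@5, Job 6@3: h1:7  h2:6  h3:5  h4:4  h5:7 — peak 7.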